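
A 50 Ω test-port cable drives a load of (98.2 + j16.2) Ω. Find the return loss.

RL ≈ 9.34 dB

Γ = (48.2 + j16.2)/(148.2 + j16.2), |Γ| = 0.341
RL = −20·log₁₀|Γ| = −20·log₁₀(0.341)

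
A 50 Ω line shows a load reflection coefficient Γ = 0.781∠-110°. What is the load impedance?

Z_L = Z_0·(1 + Γ)/(1 − Γ) = 50·(0.733 − j0.734)/(1.27 + j0.734)

Z_L ≈ 9.1 − j34.2 Ω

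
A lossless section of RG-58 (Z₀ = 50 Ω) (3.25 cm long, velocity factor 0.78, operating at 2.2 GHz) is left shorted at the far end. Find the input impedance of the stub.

λ = v/f = 0.78·c / 2.2 GHz = 0.106 m
βl = 2π·l/λ = 2π × 0.306 = 110°
tan(βl) = -2.75
For a shorted stub, Z_in = jZ_0·tan(βl)

Z_in ≈ −j137 Ω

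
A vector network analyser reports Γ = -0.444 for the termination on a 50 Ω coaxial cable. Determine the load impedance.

Z_L ≈ 19.3 Ω

Z_L = Z_0·(1 + Γ)/(1 − Γ) = 50·(0.556)/(1.44)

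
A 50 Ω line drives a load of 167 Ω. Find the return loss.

Γ = (167 − 50)/(167 + 50) = 0.539
RL = −20·log₁₀|Γ| = −20·log₁₀(0.539)

RL ≈ 5.37 dB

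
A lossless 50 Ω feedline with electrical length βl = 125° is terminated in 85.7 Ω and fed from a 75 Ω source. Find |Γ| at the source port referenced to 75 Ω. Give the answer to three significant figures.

tan(βl) = -1.43
Z_in = Z_0·(Z_L + jZ_0·tanβl)/(Z_0 + jZ_L·tanβl) = 37.3 + j19.8 Ω
Γ_s = (Z_in − Z_s)/(Z_in + Z_s) = (-37.7 + j19.8)/(112 + j19.8), |Γ_s| = 0.374

|Γ| ≈ 0.374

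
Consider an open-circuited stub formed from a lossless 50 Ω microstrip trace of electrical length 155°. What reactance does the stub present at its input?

tan(βl) = -0.466
For an open-circuited stub, Z_in = −jZ_0·cot(βl) = −jZ_0/tan(βl)

X_in ≈ 107 Ω (inductive)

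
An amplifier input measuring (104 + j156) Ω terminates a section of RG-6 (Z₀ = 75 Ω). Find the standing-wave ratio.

VSWR ≈ 5.03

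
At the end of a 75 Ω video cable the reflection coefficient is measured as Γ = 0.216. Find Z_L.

Z_L ≈ 116 Ω

Z_L = Z_0·(1 + Γ)/(1 − Γ) = 75·(1.22)/(0.784)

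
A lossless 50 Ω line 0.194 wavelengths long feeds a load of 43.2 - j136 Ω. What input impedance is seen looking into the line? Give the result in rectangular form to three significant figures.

Z_in ≈ 4.77 − j1.31 Ω

βl = 2π × 0.194 = 69.8°
tan(βl) = tan(69.8°) = 2.72
Z_in = Z_0·(Z_L + jZ_0·tanβl)/(Z_0 + jZ_L·tanβl)
     = 50·(43.2 + j0.189)/(420 + j118)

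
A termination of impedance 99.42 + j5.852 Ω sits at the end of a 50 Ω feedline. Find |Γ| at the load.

|Γ| ≈ 0.333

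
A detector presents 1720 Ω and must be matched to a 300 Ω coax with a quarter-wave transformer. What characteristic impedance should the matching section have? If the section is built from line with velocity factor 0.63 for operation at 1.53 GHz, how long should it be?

Z_qwt ≈ 718 Ω; length ≈ 3.09 cm

Z_qwt = √(Z_0·R_L) = √(300 × 1720) = √516000
λ = 0.63·c/f = 0.124 m, so l = λ/4 = 0.0309 m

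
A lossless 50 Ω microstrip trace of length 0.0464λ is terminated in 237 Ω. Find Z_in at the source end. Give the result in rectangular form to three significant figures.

Z_in ≈ 85.5 − j107 Ω

βl = 2π × 0.0464 = 16.7°
tan(βl) = tan(16.7°) = 0.3
Z_in = Z_0·(Z_L + jZ_0·tanβl)/(Z_0 + jZ_L·tanβl)
     = 50·(237 + j15)/(50 + j71.1)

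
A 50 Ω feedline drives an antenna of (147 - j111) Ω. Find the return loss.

Γ = (97 − j111)/(197 − j111), |Γ| = 0.652
RL = −20·log₁₀|Γ| = −20·log₁₀(0.652)

RL ≈ 3.72 dB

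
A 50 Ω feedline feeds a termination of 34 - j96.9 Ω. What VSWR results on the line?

VSWR ≈ 7.54

Γ = (Z_L − Z_0)/(Z_L + Z_0) = (-16 − j96.9)/(84 − j96.9)
|Γ| = 98.2/128 = 0.766
VSWR = (1 + |Γ|)/(1 − |Γ|) = 1.77/0.234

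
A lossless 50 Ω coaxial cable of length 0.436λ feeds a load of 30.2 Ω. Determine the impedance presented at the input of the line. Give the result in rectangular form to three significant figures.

βl = 2π × 0.436 = 157°
tan(βl) = tan(157°) = -0.425
Z_in = Z_0·(Z_L + jZ_0·tanβl)/(Z_0 + jZ_L·tanβl)
     = 50·(30.2 − j21.3)/(50 − j12.8)

Z_in ≈ 33.5 − j12.7 Ω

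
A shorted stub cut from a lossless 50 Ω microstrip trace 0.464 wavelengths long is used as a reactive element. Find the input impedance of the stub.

Z_in ≈ −j11.5 Ω

βl = 2π × 0.464 = 167°
tan(βl) = -0.23
For a shorted stub, Z_in = jZ_0·tan(βl)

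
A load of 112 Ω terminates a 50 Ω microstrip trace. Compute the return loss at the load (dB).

RL ≈ 8.34 dB

Γ = (112 − 50)/(112 + 50) = 0.383
RL = −20·log₁₀|Γ| = −20·log₁₀(0.383)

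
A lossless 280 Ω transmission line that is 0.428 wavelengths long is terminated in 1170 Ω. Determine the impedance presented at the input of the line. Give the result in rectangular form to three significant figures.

βl = 2π × 0.428 = 154°
tan(βl) = tan(154°) = -0.486
Z_in = Z_0·(Z_L + jZ_0·tanβl)/(Z_0 + jZ_L·tanβl)
     = 280·(1170 − j136)/(280 − j569)

Z_in ≈ 282 + j437 Ω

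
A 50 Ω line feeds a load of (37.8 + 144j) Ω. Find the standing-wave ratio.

Γ = (Z_L − Z_0)/(Z_L + Z_0) = (-12.2 + j144)/(87.8 + j144)
|Γ| = 145/169 = 0.857
VSWR = (1 + |Γ|)/(1 − |Γ|) = 1.86/0.143

VSWR ≈ 13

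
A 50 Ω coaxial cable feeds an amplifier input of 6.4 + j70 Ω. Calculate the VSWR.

VSWR ≈ 23.2

Γ = (Z_L − Z_0)/(Z_L + Z_0) = (-43.6 + j70)/(56.4 + j70)
|Γ| = 82.5/89.9 = 0.917
VSWR = (1 + |Γ|)/(1 − |Γ|) = 1.92/0.0826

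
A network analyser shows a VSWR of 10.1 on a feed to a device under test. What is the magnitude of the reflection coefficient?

|Γ| = (S − 1)/(S + 1) = (10.1 − 1)/(10.1 + 1) = 9.1/11.1

|Γ| ≈ 0.82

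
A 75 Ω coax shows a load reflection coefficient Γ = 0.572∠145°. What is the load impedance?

Z_L = Z_0·(1 + Γ)/(1 − Γ) = 75·(0.531 + j0.328)/(1.47 − j0.328)

Z_L ≈ 22.3 + j21.7 Ω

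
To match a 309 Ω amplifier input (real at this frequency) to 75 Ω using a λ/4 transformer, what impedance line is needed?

Z_qwt = √(Z_0·R_L) = √(75 × 309) = √23180

Z_qwt ≈ 152 Ω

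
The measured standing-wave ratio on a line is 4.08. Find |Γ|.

|Γ| = (S − 1)/(S + 1) = (4.08 − 1)/(4.08 + 1) = 3.08/5.08

|Γ| ≈ 0.606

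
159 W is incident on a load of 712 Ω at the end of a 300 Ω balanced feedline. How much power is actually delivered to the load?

Γ = (712 − 300)/(712 + 300) = 0.407
|Γ|² = 0.166
P_refl = |Γ|²·P_inc = 26.4 W, P_del = (1 − |Γ|²)·P_inc = 133 W

P_delivered ≈ 133 W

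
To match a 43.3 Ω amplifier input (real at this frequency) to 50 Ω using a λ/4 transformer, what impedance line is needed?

Z_qwt ≈ 46.5 Ω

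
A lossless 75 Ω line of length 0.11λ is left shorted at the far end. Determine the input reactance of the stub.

X_in ≈ 62 Ω (inductive)

βl = 2π × 0.11 = 39.6°
tan(βl) = 0.827
For a shorted stub, Z_in = jZ_0·tan(βl)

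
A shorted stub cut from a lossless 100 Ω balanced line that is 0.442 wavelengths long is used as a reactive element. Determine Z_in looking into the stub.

Z_in ≈ −j38.1 Ω

βl = 2π × 0.442 = 159°
tan(βl) = -0.381
For a shorted stub, Z_in = jZ_0·tan(βl)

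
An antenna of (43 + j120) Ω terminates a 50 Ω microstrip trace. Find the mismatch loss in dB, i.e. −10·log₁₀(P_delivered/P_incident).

mismatch loss ≈ 4.28 dB

Γ = (-7 + j120)/(93 + j120), |Γ| = 0.792
|Γ|² = 0.627, so P_del/P_inc = 1 − |Γ|² = 0.373
ML = −10·log₁₀(1 − |Γ|²)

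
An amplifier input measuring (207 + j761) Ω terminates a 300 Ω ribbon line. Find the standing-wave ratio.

VSWR ≈ 11.4

Γ = (Z_L − Z_0)/(Z_L + Z_0) = (-93 + j761)/(507 + j761)
|Γ| = 767/914 = 0.838
VSWR = (1 + |Γ|)/(1 − |Γ|) = 1.84/0.162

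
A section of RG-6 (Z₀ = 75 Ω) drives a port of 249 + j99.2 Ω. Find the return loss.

Γ = (174 + j99.2)/(324 + j99.2), |Γ| = 0.591
RL = −20·log₁₀|Γ| = −20·log₁₀(0.591)

RL ≈ 4.57 dB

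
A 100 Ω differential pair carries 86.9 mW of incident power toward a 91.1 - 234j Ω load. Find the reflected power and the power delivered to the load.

P_reflected ≈ 52.2 mW; P_delivered ≈ 34.7 mW

|Γ| = |(-8.9 − j234)/(191.1 − j234)| = 0.775
|Γ|² = 0.601
P_refl = |Γ|²·P_inc = 52.2 mW, P_del = (1 − |Γ|²)·P_inc = 34.7 mW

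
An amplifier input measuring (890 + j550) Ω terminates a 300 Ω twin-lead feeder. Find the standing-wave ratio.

VSWR ≈ 4.2

Γ = (Z_L − Z_0)/(Z_L + Z_0) = (590 + j550)/(1190 + j550)
|Γ| = 807/1310 = 0.615
VSWR = (1 + |Γ|)/(1 − |Γ|) = 1.62/0.385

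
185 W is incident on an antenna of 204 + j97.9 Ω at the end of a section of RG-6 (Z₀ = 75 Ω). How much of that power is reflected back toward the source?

|Γ| = |(129 + j97.9)/(279 + j97.9)| = 0.548
|Γ|² = 0.3
P_refl = |Γ|²·P_inc = 55.5 W, P_del = (1 − |Γ|²)·P_inc = 130 W

P_reflected ≈ 55.5 W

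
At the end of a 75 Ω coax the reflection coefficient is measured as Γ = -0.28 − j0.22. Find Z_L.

Z_L ≈ 38.8 − j19.6 Ω

Z_L = Z_0·(1 + Γ)/(1 − Γ) = 75·(0.72 − j0.22)/(1.28 + j0.22)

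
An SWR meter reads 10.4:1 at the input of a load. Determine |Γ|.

|Γ| ≈ 0.825

|Γ| = (S − 1)/(S + 1) = (10.4 − 1)/(10.4 + 1) = 9.4/11.4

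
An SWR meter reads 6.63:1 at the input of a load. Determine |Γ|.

|Γ| = (S − 1)/(S + 1) = (6.63 − 1)/(6.63 + 1) = 5.63/7.63

|Γ| ≈ 0.738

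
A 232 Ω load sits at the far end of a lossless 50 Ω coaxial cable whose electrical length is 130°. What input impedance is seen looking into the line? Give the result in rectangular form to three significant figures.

Z_in ≈ 17.8 + j38.7 Ω

tan(βl) = tan(130°) = -1.19
Z_in = Z_0·(Z_L + jZ_0·tanβl)/(Z_0 + jZ_L·tanβl)
     = 50·(232 − j59.6)/(50 − j276)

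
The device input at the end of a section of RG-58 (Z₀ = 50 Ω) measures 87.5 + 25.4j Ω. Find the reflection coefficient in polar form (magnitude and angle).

Γ = (Z_L − Z_0)/(Z_L + Z_0) = (37.5 + j25.4)/(137.5 + j25.4)
|Γ| = 45.3/140 = 0.324

Γ ≈ 0.324 ∠ 23.6°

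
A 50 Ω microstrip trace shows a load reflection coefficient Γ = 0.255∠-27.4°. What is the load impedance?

Z_L = Z_0·(1 + Γ)/(1 − Γ) = 50·(1.23 − j0.117)/(0.774 + j0.117)

Z_L ≈ 76.4 − j19.2 Ω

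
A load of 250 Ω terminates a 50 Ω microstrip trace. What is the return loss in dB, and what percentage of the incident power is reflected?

Γ = (250 − 50)/(250 + 50) = 0.667
RL = −20·log₁₀(0.667) = 3.52 dB
P_refl/P_inc = |Γ|² = 0.444

RL ≈ 3.52 dB; 44.4% of incident power reflected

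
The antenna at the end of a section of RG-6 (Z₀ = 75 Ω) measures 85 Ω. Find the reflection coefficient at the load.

Γ = (Z_L − Z_0)/(Z_L + Z_0) = (85 − 75)/(85 + 75) = 10/160

Γ = 0.0625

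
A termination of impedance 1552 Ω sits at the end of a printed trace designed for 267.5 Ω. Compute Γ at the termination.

Γ = 0.706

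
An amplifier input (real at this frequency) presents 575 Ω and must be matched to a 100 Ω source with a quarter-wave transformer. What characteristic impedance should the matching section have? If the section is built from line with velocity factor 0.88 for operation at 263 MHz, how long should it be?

Z_qwt ≈ 240 Ω; length ≈ 25.1 cm

Z_qwt = √(Z_0·R_L) = √(100 × 575) = √57500
λ = 0.88·c/f = 1 m, so l = λ/4 = 0.251 m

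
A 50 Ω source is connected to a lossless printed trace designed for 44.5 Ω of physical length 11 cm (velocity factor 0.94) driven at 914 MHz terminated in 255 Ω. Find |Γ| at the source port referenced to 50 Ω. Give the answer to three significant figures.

λ = v/f = 0.94·c / 914 MHz = 0.309 m
βl = 2π·l/λ = 2π × 0.357 = 128°
tan(βl) = -1.26
Z_in = Z_0·(Z_L + jZ_0·tanβl)/(Z_0 + jZ_L·tanβl) = 12.4 + j33.5 Ω
Γ_s = (Z_in − Z_s)/(Z_in + Z_s) = (-37.6 + j33.5)/(62.4 + j33.5), |Γ_s| = 0.711

|Γ| ≈ 0.711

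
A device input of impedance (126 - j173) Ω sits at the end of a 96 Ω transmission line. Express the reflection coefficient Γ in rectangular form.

Γ ≈ 0.462 − j0.419

Γ = (Z_L − Z_0)/(Z_L + Z_0) = (30 − j173)/(222 − j173)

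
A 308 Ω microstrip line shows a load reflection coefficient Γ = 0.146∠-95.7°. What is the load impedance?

Z_L ≈ 287 − j85.2 Ω

Z_L = Z_0·(1 + Γ)/(1 − Γ) = 308·(0.985 − j0.145)/(1.01 + j0.145)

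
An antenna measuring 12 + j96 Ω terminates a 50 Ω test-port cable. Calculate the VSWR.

Γ = (Z_L − Z_0)/(Z_L + Z_0) = (-38 + j96)/(62 + j96)
|Γ| = 103/114 = 0.903
VSWR = (1 + |Γ|)/(1 − |Γ|) = 1.9/0.0965

VSWR ≈ 19.7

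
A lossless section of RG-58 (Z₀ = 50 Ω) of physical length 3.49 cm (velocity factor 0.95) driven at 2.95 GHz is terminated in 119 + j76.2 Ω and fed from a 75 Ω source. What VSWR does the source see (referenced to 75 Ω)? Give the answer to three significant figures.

VSWR ≈ 4.61

λ = v/f = 0.95·c / 2.95 GHz = 0.0966 m
βl = 2π·l/λ = 2π × 0.361 = 130°
tan(βl) = -1.19
Z_in = Z_0·(Z_L + jZ_0·tanβl)/(Z_0 + jZ_L·tanβl) = 18 + j24.1 Ω
Γ_s = (Z_in − Z_s)/(Z_in + Z_s) = (-57 + j24.1)/(93 + j24.1), |Γ_s| = 0.643
VSWR = (1 + |Γ_s|)/(1 − |Γ_s|)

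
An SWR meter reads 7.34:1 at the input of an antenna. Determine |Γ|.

|Γ| = (S − 1)/(S + 1) = (7.34 − 1)/(7.34 + 1) = 6.34/8.34

|Γ| ≈ 0.76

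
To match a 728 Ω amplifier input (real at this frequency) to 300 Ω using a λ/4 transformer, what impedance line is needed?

Z_qwt ≈ 467 Ω

Z_qwt = √(Z_0·R_L) = √(300 × 728) = √218400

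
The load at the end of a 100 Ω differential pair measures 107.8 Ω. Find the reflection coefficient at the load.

Γ = 0.0375

Γ = (Z_L − Z_0)/(Z_L + Z_0) = (107.8 − 100)/(107.8 + 100) = 7.8/207.8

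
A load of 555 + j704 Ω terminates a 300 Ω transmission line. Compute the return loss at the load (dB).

RL ≈ 3.4 dB

Γ = (255 + j704)/(855 + j704), |Γ| = 0.676
RL = −20·log₁₀|Γ| = −20·log₁₀(0.676)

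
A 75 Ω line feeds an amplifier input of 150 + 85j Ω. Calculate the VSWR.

VSWR ≈ 2.78

Γ = (Z_L − Z_0)/(Z_L + Z_0) = (75 + j85)/(225 + j85)
|Γ| = 113/241 = 0.471
VSWR = (1 + |Γ|)/(1 − |Γ|) = 1.47/0.529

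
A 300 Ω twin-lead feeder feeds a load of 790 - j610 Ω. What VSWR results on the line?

VSWR ≈ 4.35

Γ = (Z_L − Z_0)/(Z_L + Z_0) = (490 − j610)/(1090 − j610)
|Γ| = 782/1250 = 0.626
VSWR = (1 + |Γ|)/(1 − |Γ|) = 1.63/0.374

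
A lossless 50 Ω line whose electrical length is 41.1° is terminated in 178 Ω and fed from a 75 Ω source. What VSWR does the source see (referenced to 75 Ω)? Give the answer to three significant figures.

VSWR ≈ 3.71

tan(βl) = 0.872
Z_in = Z_0·(Z_L + jZ_0·tanβl)/(Z_0 + jZ_L·tanβl) = 29.4 − j47.8 Ω
Γ_s = (Z_in − Z_s)/(Z_in + Z_s) = (-45.6 − j47.8)/(104 − j47.8), |Γ_s| = 0.575
VSWR = (1 + |Γ_s|)/(1 − |Γ_s|)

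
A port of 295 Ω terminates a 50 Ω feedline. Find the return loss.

Γ = (295 − 50)/(295 + 50) = 0.71
RL = −20·log₁₀|Γ| = −20·log₁₀(0.71)

RL ≈ 2.97 dB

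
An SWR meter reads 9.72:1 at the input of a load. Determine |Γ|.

|Γ| ≈ 0.813

|Γ| = (S − 1)/(S + 1) = (9.72 − 1)/(9.72 + 1) = 8.72/10.7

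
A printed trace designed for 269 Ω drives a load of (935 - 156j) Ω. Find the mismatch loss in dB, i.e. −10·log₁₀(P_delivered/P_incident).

mismatch loss ≈ 1.66 dB

Γ = (666 − j156)/(1204 − j156), |Γ| = 0.563
|Γ|² = 0.317, so P_del/P_inc = 1 − |Γ|² = 0.683
ML = −10·log₁₀(1 − |Γ|²)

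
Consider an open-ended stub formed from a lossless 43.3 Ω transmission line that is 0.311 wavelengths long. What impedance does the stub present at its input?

βl = 2π × 0.311 = 112°
tan(βl) = -2.48
For an open-ended stub, Z_in = −jZ_0·cot(βl) = −jZ_0/tan(βl)

Z_in ≈ +j17.5 Ω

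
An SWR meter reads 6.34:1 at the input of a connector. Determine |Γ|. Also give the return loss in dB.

|Γ| ≈ 0.728; return loss ≈ 2.76 dB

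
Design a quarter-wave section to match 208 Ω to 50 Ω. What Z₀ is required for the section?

Z_qwt ≈ 102 Ω

Z_qwt = √(Z_0·R_L) = √(50 × 208) = √10400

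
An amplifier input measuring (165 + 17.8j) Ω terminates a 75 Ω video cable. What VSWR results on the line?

VSWR ≈ 2.23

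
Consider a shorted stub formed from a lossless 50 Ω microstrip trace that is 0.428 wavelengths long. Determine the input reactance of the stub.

X_in ≈ -24.3 Ω (capacitive)

βl = 2π × 0.428 = 154°
tan(βl) = -0.486
For a shorted stub, Z_in = jZ_0·tan(βl)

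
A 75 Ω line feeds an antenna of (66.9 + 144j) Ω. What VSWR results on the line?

Γ = (Z_L − Z_0)/(Z_L + Z_0) = (-8.1 + j144)/(141.9 + j144)
|Γ| = 144/202 = 0.713
VSWR = (1 + |Γ|)/(1 − |Γ|) = 1.71/0.287

VSWR ≈ 5.98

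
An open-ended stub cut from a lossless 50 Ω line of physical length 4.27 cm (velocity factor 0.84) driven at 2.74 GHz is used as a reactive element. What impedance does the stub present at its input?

λ = v/f = 0.84·c / 2.74 GHz = 0.092 m
βl = 2π·l/λ = 2π × 0.464 = 167°
tan(βl) = -0.228
For an open-ended stub, Z_in = −jZ_0·cot(βl) = −jZ_0/tan(βl)

Z_in ≈ +j219 Ω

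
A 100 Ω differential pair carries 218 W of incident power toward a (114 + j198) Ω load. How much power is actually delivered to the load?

|Γ| = |(14 + j198)/(214 + j198)| = 0.681
|Γ|² = 0.464
P_refl = |Γ|²·P_inc = 101 W, P_del = (1 − |Γ|²)·P_inc = 117 W

P_delivered ≈ 117 W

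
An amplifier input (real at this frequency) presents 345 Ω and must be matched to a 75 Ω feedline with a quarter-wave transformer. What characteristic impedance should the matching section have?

Z_qwt ≈ 161 Ω

Z_qwt = √(Z_0·R_L) = √(75 × 345) = √25880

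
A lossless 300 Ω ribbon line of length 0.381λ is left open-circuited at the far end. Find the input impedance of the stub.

Z_in ≈ +j324 Ω

βl = 2π × 0.381 = 137°
tan(βl) = -0.927
For an open-circuited stub, Z_in = −jZ_0·cot(βl) = −jZ_0/tan(βl)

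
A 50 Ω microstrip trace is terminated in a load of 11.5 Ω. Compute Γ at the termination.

Γ = (Z_L − Z_0)/(Z_L + Z_0) = (11.5 − 50)/(11.5 + 50) = -38.5/61.5

Γ = -0.626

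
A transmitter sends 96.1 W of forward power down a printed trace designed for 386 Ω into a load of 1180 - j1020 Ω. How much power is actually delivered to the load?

|Γ| = |(794 − j1020)/(1566 − j1020)| = 0.692
|Γ|² = 0.478
P_refl = |Γ|²·P_inc = 46 W, P_del = (1 − |Γ|²)·P_inc = 50.1 W

P_delivered ≈ 50.1 W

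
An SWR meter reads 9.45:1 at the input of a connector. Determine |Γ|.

|Γ| ≈ 0.809

|Γ| = (S − 1)/(S + 1) = (9.45 − 1)/(9.45 + 1) = 8.45/10.4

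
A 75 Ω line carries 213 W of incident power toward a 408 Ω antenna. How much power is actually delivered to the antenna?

P_delivered ≈ 112 W

Γ = (408 − 75)/(408 + 75) = 0.689
|Γ|² = 0.475
P_refl = |Γ|²·P_inc = 101 W, P_del = (1 − |Γ|²)·P_inc = 112 W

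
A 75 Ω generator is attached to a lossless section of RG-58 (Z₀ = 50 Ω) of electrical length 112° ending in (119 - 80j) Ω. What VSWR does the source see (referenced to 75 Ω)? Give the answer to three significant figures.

tan(βl) = -2.48
Z_in = Z_0·(Z_L + jZ_0·tanβl)/(Z_0 + jZ_L·tanβl) = 19.5 + j30 Ω
Γ_s = (Z_in − Z_s)/(Z_in + Z_s) = (-55.5 + j30)/(94.5 + j30), |Γ_s| = 0.636
VSWR = (1 + |Γ_s|)/(1 − |Γ_s|)

VSWR ≈ 4.5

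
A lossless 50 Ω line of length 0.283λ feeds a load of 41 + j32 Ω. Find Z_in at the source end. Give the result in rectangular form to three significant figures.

βl = 2π × 0.283 = 102°
tan(βl) = tan(102°) = -4.75
Z_in = Z_0·(Z_L + jZ_0·tanβl)/(Z_0 + jZ_L·tanβl)
     = 50·(41 − j206)/(202 − j195)

Z_in ≈ 30.7 − j21.3 Ω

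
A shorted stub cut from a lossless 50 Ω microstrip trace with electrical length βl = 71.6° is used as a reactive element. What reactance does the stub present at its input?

tan(βl) = 3.01
For a shorted stub, Z_in = jZ_0·tan(βl)

X_in ≈ 150 Ω (inductive)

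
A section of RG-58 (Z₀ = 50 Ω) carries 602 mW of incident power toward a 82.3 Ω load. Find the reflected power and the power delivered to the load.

P_reflected ≈ 35.9 mW; P_delivered ≈ 566 mW

Γ = (82.3 − 50)/(82.3 + 50) = 0.244
|Γ|² = 0.0596
P_refl = |Γ|²·P_inc = 35.9 mW, P_del = (1 − |Γ|²)·P_inc = 566 mW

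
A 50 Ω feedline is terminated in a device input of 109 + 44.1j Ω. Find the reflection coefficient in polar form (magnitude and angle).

Γ ≈ 0.446 ∠ 21.3°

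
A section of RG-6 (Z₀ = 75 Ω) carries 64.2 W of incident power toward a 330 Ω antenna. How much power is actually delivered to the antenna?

P_delivered ≈ 38.7 W

Γ = (330 − 75)/(330 + 75) = 0.63
|Γ|² = 0.396
P_refl = |Γ|²·P_inc = 25.5 W, P_del = (1 − |Γ|²)·P_inc = 38.7 W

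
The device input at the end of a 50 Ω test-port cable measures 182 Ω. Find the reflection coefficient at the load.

Γ = 0.569

Γ = (Z_L − Z_0)/(Z_L + Z_0) = (182 − 50)/(182 + 50) = 132/232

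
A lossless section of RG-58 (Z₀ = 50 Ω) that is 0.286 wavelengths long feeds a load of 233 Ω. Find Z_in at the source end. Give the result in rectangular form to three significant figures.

Z_in ≈ 11.3 + j11 Ω

βl = 2π × 0.286 = 103°
tan(βl) = tan(103°) = -4.35
Z_in = Z_0·(Z_L + jZ_0·tanβl)/(Z_0 + jZ_L·tanβl)
     = 50·(233 − j217)/(50 − j1010)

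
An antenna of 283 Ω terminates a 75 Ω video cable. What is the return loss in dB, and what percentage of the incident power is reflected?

RL ≈ 4.72 dB; 33.8% of incident power reflected

Γ = (283 − 75)/(283 + 75) = 0.581
RL = −20·log₁₀(0.581) = 4.72 dB
P_refl/P_inc = |Γ|² = 0.338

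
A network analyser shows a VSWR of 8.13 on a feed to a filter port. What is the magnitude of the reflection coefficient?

|Γ| ≈ 0.781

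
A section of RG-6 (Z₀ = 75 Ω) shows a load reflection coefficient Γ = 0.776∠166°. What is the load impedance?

Z_L ≈ 9.6 + j9.06 Ω

Z_L = Z_0·(1 + Γ)/(1 − Γ) = 75·(0.247 + j0.188)/(1.75 − j0.188)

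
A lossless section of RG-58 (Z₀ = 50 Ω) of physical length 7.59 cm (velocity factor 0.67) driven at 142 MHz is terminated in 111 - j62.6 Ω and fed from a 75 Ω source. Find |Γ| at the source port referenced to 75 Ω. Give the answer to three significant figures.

|Γ| ≈ 0.472

λ = v/f = 0.67·c / 142 MHz = 1.42 m
βl = 2π·l/λ = 2π × 0.0536 = 19.3°
tan(βl) = 0.35
Z_in = Z_0·(Z_L + jZ_0·tanβl)/(Z_0 + jZ_L·tanβl) = 46.6 − j56.5 Ω
Γ_s = (Z_in − Z_s)/(Z_in + Z_s) = (-28.4 − j56.5)/(122 − j56.5), |Γ_s| = 0.472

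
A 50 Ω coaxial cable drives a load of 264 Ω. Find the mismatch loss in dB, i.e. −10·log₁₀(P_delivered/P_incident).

Γ = (264 − 50)/(264 + 50) = 0.682
|Γ|² = 0.464, so P_del/P_inc = 1 − |Γ|² = 0.536
ML = −10·log₁₀(1 − |Γ|²)

mismatch loss ≈ 2.71 dB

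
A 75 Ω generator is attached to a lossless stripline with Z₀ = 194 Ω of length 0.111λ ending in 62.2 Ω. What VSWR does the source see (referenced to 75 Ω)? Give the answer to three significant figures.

βl = 2π × 0.111 = 40°
tan(βl) = 0.838
Z_in = Z_0·(Z_L + jZ_0·tanβl)/(Z_0 + jZ_L·tanβl) = 98.7 + j136 Ω
Γ_s = (Z_in − Z_s)/(Z_in + Z_s) = (23.7 + j136)/(174 + j136), |Γ_s| = 0.626
VSWR = (1 + |Γ_s|)/(1 − |Γ_s|)

VSWR ≈ 4.34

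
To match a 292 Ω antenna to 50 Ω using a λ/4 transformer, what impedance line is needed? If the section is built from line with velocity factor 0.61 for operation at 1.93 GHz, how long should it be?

Z_qwt ≈ 121 Ω; length ≈ 2.37 cm

Z_qwt = √(Z_0·R_L) = √(50 × 292) = √14600
λ = 0.61·c/f = 0.0948 m, so l = λ/4 = 0.0237 m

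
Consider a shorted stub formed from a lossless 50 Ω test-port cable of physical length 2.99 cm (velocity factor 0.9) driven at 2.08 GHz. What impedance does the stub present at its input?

λ = v/f = 0.9·c / 2.08 GHz = 0.13 m
βl = 2π·l/λ = 2π × 0.23 = 82.9°
tan(βl) = 8.05
For a shorted stub, Z_in = jZ_0·tan(βl)

Z_in ≈ +j403 Ω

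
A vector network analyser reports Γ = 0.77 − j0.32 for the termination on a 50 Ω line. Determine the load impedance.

Z_L = Z_0·(1 + Γ)/(1 − Γ) = 50·(1.77 − j0.32)/(0.23 + j0.32)

Z_L ≈ 98.1 − j206 Ω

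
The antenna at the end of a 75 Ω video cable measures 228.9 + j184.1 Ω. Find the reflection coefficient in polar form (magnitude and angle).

Γ ≈ 0.675 ∠ 18.9°

Γ = (Z_L − Z_0)/(Z_L + Z_0) = (153.9 + j184.1)/(303.9 + j184.1)
|Γ| = 240/355 = 0.675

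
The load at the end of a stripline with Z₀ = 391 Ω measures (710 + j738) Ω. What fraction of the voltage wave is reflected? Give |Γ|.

Γ = (Z_L − Z_0)/(Z_L + Z_0) = (319 + j738)/(1101 + j738)
|Γ| = 804/1330

|Γ| ≈ 0.607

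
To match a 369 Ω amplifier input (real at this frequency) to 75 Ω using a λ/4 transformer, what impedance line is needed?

Z_qwt ≈ 166 Ω

Z_qwt = √(Z_0·R_L) = √(75 × 369) = √27680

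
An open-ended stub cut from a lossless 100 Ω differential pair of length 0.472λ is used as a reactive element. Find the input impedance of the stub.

βl = 2π × 0.472 = 170°
tan(βl) = -0.178
For an open-ended stub, Z_in = −jZ_0·cot(βl) = −jZ_0/tan(βl)

Z_in ≈ +j563 Ω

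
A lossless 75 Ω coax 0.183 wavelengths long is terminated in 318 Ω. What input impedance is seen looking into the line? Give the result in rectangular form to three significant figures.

Z_in ≈ 21 − j31.4 Ω

βl = 2π × 0.183 = 65.9°
tan(βl) = tan(65.9°) = 2.23
Z_in = Z_0·(Z_L + jZ_0·tanβl)/(Z_0 + jZ_L·tanβl)
     = 75·(318 + j168)/(75 + j710)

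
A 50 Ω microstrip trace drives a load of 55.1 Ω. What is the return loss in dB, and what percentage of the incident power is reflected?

RL ≈ 26.3 dB; 0.235% of incident power reflected

Γ = (55.1 − 50)/(55.1 + 50) = 0.0485
RL = −20·log₁₀(0.0485) = 26.3 dB
P_refl/P_inc = |Γ|² = 0.00235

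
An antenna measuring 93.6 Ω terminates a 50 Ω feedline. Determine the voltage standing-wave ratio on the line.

For a purely resistive load, VSWR = R_L/Z_0 or Z_0/R_L (whichever > 1) = 93.6/50

VSWR ≈ 1.87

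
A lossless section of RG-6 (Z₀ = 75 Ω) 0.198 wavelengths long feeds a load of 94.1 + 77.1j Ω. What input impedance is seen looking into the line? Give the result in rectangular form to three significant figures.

βl = 2π × 0.198 = 71.3°
tan(βl) = tan(71.3°) = 2.95
Z_in = Z_0·(Z_L + jZ_0·tanβl)/(Z_0 + jZ_L·tanβl)
     = 75·(94.1 + j298)/(-153 + j278)

Z_in ≈ 51.2 − j53.5 Ω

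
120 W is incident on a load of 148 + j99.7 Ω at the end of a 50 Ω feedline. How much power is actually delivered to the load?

|Γ| = |(98 + j99.7)/(198 + j99.7)| = 0.631
|Γ|² = 0.398
P_refl = |Γ|²·P_inc = 47.7 W, P_del = (1 − |Γ|²)·P_inc = 72.3 W

P_delivered ≈ 72.3 W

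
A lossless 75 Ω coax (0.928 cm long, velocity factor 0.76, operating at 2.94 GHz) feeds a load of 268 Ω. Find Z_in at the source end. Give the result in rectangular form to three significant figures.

Z_in ≈ 41.3 − j67.8 Ω

λ = v/f = 0.76·c / 2.94 GHz = 0.0776 m
βl = 2π·l/λ = 2π × 0.12 = 43.1°
tan(βl) = tan(43.1°) = 0.935
Z_in = Z_0·(Z_L + jZ_0·tanβl)/(Z_0 + jZ_L·tanβl)
     = 75·(268 + j70.1)/(75 + j251)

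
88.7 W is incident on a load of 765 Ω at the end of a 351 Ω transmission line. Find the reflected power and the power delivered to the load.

Γ = (765 − 351)/(765 + 351) = 0.371
|Γ|² = 0.138
P_refl = |Γ|²·P_inc = 12.2 W, P_del = (1 − |Γ|²)·P_inc = 76.5 W

P_reflected ≈ 12.2 W; P_delivered ≈ 76.5 W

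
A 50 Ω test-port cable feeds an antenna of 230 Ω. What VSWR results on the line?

VSWR ≈ 4.6

Γ = (230 − 50)/(230 + 50) = 0.643
VSWR = (1 + 0.643)/(1 − 0.643)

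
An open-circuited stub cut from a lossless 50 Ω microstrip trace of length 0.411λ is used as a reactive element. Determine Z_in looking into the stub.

Z_in ≈ +j79.9 Ω

βl = 2π × 0.411 = 148°
tan(βl) = -0.626
For an open-circuited stub, Z_in = −jZ_0·cot(βl) = −jZ_0/tan(βl)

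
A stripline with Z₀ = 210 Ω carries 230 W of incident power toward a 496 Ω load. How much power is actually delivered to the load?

P_delivered ≈ 192 W

Γ = (496 − 210)/(496 + 210) = 0.405
|Γ|² = 0.164
P_refl = |Γ|²·P_inc = 37.7 W, P_del = (1 − |Γ|²)·P_inc = 192 W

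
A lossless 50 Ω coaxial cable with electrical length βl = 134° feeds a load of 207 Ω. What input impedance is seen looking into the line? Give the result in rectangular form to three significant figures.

Z_in ≈ 22.1 + j43.1 Ω

tan(βl) = tan(134°) = -1.04
Z_in = Z_0·(Z_L + jZ_0·tanβl)/(Z_0 + jZ_L·tanβl)
     = 50·(207 − j51.8)/(50 − j214)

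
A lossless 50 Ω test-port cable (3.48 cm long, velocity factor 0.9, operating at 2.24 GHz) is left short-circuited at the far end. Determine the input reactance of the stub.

X_in ≈ -201 Ω (capacitive)

λ = v/f = 0.9·c / 2.24 GHz = 0.121 m
βl = 2π·l/λ = 2π × 0.289 = 104°
tan(βl) = -4.03
For a short-circuited stub, Z_in = jZ_0·tan(βl)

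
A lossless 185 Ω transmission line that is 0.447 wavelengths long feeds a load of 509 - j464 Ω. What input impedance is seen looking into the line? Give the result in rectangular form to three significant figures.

βl = 2π × 0.447 = 161°
tan(βl) = tan(161°) = -0.346
Z_in = Z_0·(Z_L + jZ_0·tanβl)/(Z_0 + jZ_L·tanβl)
     = 185·(509 − j528)/(24.5 − j176)

Z_in ≈ 617 + j449 Ω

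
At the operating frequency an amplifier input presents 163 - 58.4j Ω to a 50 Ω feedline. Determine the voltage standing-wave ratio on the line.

Γ = (Z_L − Z_0)/(Z_L + Z_0) = (113 − j58.4)/(213 − j58.4)
|Γ| = 127/221 = 0.576
VSWR = (1 + |Γ|)/(1 − |Γ|) = 1.58/0.424

VSWR ≈ 3.72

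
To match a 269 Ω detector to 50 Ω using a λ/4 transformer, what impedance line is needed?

Z_qwt = √(Z_0·R_L) = √(50 × 269) = √13450

Z_qwt ≈ 116 Ω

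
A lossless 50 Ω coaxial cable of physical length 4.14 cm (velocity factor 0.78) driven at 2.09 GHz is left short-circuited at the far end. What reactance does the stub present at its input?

X_in ≈ -53.4 Ω (capacitive)

λ = v/f = 0.78·c / 2.09 GHz = 0.112 m
βl = 2π·l/λ = 2π × 0.37 = 133°
tan(βl) = -1.07
For a short-circuited stub, Z_in = jZ_0·tan(βl)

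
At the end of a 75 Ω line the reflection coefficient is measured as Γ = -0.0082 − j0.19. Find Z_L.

Z_L ≈ 68.7 − j27.1 Ω

Z_L = Z_0·(1 + Γ)/(1 − Γ) = 75·(0.992 − j0.19)/(1.01 + j0.19)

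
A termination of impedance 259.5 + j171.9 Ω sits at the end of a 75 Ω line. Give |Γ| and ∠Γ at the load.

Γ ≈ 0.671 ∠ 15.8°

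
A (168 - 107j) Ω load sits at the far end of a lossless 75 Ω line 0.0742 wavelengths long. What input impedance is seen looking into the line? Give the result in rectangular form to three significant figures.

βl = 2π × 0.0742 = 26.7°
tan(βl) = tan(26.7°) = 0.503
Z_in = Z_0·(Z_L + jZ_0·tanβl)/(Z_0 + jZ_L·tanβl)
     = 75·(168 − j69.3)/(129 + j84.5)

Z_in ≈ 49.9 − j73 Ω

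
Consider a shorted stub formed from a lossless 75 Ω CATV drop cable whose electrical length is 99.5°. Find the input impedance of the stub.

tan(βl) = -5.98
For a shorted stub, Z_in = jZ_0·tan(βl)

Z_in ≈ −j448 Ω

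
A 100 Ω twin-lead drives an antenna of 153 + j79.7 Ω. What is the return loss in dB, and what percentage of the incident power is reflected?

Γ = (53 + j79.7)/(253 + j79.7), |Γ| = 0.361
RL = −20·log₁₀(0.361) = 8.85 dB
P_refl/P_inc = |Γ|² = 0.13

RL ≈ 8.85 dB; 13% of incident power reflected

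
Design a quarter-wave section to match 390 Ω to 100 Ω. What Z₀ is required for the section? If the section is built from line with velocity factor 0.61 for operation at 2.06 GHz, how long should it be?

Z_qwt ≈ 197 Ω; length ≈ 2.22 cm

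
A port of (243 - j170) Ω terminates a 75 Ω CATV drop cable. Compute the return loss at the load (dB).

Γ = (168 − j170)/(318 − j170), |Γ| = 0.663
RL = −20·log₁₀|Γ| = −20·log₁₀(0.663)

RL ≈ 3.57 dB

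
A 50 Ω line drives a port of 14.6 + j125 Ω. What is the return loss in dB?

Γ = (-35.4 + j125)/(64.6 + j125), |Γ| = 0.923
RL = −20·log₁₀|Γ| = −20·log₁₀(0.923)

RL ≈ 0.693 dB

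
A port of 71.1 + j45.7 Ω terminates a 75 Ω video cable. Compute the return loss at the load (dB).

Γ = (-3.9 + j45.7)/(146.1 + j45.7), |Γ| = 0.3
RL = −20·log₁₀|Γ| = −20·log₁₀(0.3)

RL ≈ 10.5 dB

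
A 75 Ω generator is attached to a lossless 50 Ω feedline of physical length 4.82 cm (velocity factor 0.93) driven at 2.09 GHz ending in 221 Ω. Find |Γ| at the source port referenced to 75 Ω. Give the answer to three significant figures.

|Γ| ≈ 0.674

λ = v/f = 0.93·c / 2.09 GHz = 0.133 m
βl = 2π·l/λ = 2π × 0.361 = 130°
tan(βl) = -1.19
Z_in = Z_0·(Z_L + jZ_0·tanβl)/(Z_0 + jZ_L·tanβl) = 18.6 + j38.4 Ω
Γ_s = (Z_in − Z_s)/(Z_in + Z_s) = (-56.4 + j38.4)/(93.6 + j38.4), |Γ_s| = 0.674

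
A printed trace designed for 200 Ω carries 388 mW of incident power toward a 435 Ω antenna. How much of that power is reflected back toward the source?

P_reflected ≈ 53.1 mW

Γ = (435 − 200)/(435 + 200) = 0.37
|Γ|² = 0.137
P_refl = |Γ|²·P_inc = 53.1 mW, P_del = (1 − |Γ|²)·P_inc = 335 mW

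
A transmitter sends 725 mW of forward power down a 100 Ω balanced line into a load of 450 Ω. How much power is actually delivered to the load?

Γ = (450 − 100)/(450 + 100) = 0.636
|Γ|² = 0.405
P_refl = |Γ|²·P_inc = 294 mW, P_del = (1 − |Γ|²)·P_inc = 431 mW

P_delivered ≈ 431 mW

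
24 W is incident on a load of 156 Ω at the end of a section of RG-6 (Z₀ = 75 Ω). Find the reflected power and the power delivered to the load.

P_reflected ≈ 2.95 W; P_delivered ≈ 21 W

Γ = (156 − 75)/(156 + 75) = 0.351
|Γ|² = 0.123
P_refl = |Γ|²·P_inc = 2.95 W, P_del = (1 − |Γ|²)·P_inc = 21 W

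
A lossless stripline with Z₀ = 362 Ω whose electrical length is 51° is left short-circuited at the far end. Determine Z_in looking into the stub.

Z_in ≈ +j447 Ω

tan(βl) = 1.23
For a short-circuited stub, Z_in = jZ_0·tan(βl)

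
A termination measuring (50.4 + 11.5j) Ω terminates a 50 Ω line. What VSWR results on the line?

VSWR ≈ 1.26

Γ = (Z_L − Z_0)/(Z_L + Z_0) = (0.4 + j11.5)/(100.4 + j11.5)
|Γ| = 11.5/101 = 0.114
VSWR = (1 + |Γ|)/(1 − |Γ|) = 1.11/0.886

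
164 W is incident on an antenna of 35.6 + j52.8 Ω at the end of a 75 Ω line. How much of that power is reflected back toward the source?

P_reflected ≈ 47.4 W

|Γ| = |(-39.4 + j52.8)/(110.6 + j52.8)| = 0.538
|Γ|² = 0.289
P_refl = |Γ|²·P_inc = 47.4 W, P_del = (1 − |Γ|²)·P_inc = 117 W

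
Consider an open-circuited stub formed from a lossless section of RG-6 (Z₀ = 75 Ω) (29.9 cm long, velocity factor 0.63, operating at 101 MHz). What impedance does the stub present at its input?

Z_in ≈ −j47.7 Ω

λ = v/f = 0.63·c / 101 MHz = 1.87 m
βl = 2π·l/λ = 2π × 0.16 = 57.5°
tan(βl) = 1.57
For an open-circuited stub, Z_in = −jZ_0·cot(βl) = −jZ_0/tan(βl)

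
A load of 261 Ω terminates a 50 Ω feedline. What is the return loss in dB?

RL ≈ 3.37 dB

Γ = (261 − 50)/(261 + 50) = 0.678
RL = −20·log₁₀|Γ| = −20·log₁₀(0.678)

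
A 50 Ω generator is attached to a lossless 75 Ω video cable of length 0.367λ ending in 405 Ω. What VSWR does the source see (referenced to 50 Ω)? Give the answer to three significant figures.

βl = 2π × 0.367 = 132°
tan(βl) = -1.11
Z_in = Z_0·(Z_L + jZ_0·tanβl)/(Z_0 + jZ_L·tanβl) = 24.6 + j63.7 Ω
Γ_s = (Z_in − Z_s)/(Z_in + Z_s) = (-25.4 + j63.7)/(74.6 + j63.7), |Γ_s| = 0.7
VSWR = (1 + |Γ_s|)/(1 − |Γ_s|)

VSWR ≈ 5.66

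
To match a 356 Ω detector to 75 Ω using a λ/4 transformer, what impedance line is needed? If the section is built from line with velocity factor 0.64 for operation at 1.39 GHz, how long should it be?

Z_qwt ≈ 163 Ω; length ≈ 3.45 cm

Z_qwt = √(Z_0·R_L) = √(75 × 356) = √26700
λ = 0.64·c/f = 0.138 m, so l = λ/4 = 0.0345 m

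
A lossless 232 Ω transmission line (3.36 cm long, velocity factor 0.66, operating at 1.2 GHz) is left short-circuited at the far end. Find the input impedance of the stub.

Z_in ≈ +j774 Ω

λ = v/f = 0.66·c / 1.2 GHz = 0.165 m
βl = 2π·l/λ = 2π × 0.204 = 73.3°
tan(βl) = 3.34
For a short-circuited stub, Z_in = jZ_0·tan(βl)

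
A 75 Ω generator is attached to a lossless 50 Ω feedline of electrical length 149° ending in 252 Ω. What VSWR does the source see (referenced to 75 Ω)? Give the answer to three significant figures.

tan(βl) = -0.601
Z_in = Z_0·(Z_L + jZ_0·tanβl)/(Z_0 + jZ_L·tanβl) = 33.7 + j72.1 Ω
Γ_s = (Z_in − Z_s)/(Z_in + Z_s) = (-41.3 + j72.1)/(109 + j72.1), |Γ_s| = 0.637
VSWR = (1 + |Γ_s|)/(1 − |Γ_s|)

VSWR ≈ 4.51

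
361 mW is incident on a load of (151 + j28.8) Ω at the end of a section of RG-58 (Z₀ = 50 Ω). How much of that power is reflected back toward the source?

P_reflected ≈ 96.6 mW

|Γ| = |(101 + j28.8)/(201 + j28.8)| = 0.517
|Γ|² = 0.268
P_refl = |Γ|²·P_inc = 96.6 mW, P_del = (1 − |Γ|²)·P_inc = 264 mW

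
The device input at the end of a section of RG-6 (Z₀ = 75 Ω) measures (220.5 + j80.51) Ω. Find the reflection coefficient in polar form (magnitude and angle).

Γ = (Z_L − Z_0)/(Z_L + Z_0) = (145.5 + j80.51)/(295.5 + j80.51)
|Γ| = 166/306 = 0.543

Γ ≈ 0.543 ∠ 13.7°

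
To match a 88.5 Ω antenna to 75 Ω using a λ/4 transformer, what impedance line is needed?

Z_qwt ≈ 81.5 Ω

Z_qwt = √(Z_0·R_L) = √(75 × 88.5) = √6638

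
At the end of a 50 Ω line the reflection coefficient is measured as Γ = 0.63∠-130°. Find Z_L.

Z_L = Z_0·(1 + Γ)/(1 − Γ) = 50·(0.595 − j0.483)/(1.4 + j0.483)

Z_L ≈ 13.7 − j21.9 Ω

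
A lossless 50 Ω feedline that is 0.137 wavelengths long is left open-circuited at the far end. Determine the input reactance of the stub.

X_in ≈ -43 Ω (capacitive)

βl = 2π × 0.137 = 49.3°
tan(βl) = 1.16
For an open-circuited stub, Z_in = −jZ_0·cot(βl) = −jZ_0/tan(βl)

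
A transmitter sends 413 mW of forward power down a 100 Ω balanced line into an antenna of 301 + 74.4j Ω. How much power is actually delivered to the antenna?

|Γ| = |(201 + j74.4)/(401 + j74.4)| = 0.526
|Γ|² = 0.276
P_refl = |Γ|²·P_inc = 114 mW, P_del = (1 − |Γ|²)·P_inc = 299 mW

P_delivered ≈ 299 mW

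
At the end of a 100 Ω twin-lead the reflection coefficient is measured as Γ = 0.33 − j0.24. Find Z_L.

Z_L = Z_0·(1 + Γ)/(1 − Γ) = 100·(1.33 − j0.24)/(0.67 + j0.24)

Z_L ≈ 165 − j94.8 Ω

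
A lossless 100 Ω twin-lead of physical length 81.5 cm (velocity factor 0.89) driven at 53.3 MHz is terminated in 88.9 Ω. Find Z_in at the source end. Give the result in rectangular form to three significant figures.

λ = v/f = 0.89·c / 53.3 MHz = 5.01 m
βl = 2π·l/λ = 2π × 0.163 = 58.6°
tan(βl) = tan(58.6°) = 1.64
Z_in = Z_0·(Z_L + jZ_0·tanβl)/(Z_0 + jZ_L·tanβl)
     = 100·(88.9 + j164)/(100 + j145)

Z_in ≈ 105 + j11 Ω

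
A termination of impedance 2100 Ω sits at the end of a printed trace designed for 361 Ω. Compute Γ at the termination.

Γ = (Z_L − Z_0)/(Z_L + Z_0) = (2100 − 361)/(2100 + 361) = 1739/2461

Γ = 0.707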